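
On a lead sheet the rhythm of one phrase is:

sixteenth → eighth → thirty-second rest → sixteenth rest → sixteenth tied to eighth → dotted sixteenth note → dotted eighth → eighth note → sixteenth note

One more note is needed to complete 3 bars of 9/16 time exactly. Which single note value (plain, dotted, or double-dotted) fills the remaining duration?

dotted half note

3 bars of 9/16 = 54 thirty-second notes.
Express everything in thirty-second notes: sixteenth = 2; eighth = 4; thirty-second rest = 1; sixteenth rest = 2; sixteenth tied to eighth (sixteenth + eighth) = 6; dotted sixteenth note = 3; dotted eighth = 6; eighth note = 4; sixteenth note = 2.
Altogether 2 + 4 + 1 + 2 + 6 + 3 + 6 + 4 + 2 = 30.
Remaining: 54 − 30 = 24 thirty-second notes, which is a dotted half note.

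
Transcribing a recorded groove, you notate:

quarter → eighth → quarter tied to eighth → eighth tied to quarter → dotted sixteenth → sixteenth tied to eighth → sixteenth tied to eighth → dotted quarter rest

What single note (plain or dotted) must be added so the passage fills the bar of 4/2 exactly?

The bar of 4/2 = 64 thirty-second notes.
Convert each value to thirty-second notes: quarter = 8; eighth = 4; quarter tied to eighth (quarter + eighth) = 12; eighth tied to quarter (eighth + quarter) = 12; dotted sixteenth = 3; sixteenth tied to eighth (sixteenth + eighth) = 6; sixteenth tied to eighth (sixteenth + eighth) = 6; dotted quarter rest = 12.
Sum: 8 + 4 + 12 + 12 + 3 + 6 + 6 + 12 = 63.
Remaining: 64 − 63 = 1 thirty-second note, which is a thirty-second note.

thirty-second note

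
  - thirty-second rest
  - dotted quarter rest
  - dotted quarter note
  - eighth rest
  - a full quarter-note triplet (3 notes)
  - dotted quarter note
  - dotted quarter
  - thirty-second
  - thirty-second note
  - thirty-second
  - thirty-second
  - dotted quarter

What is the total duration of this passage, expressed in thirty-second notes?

Each duration in thirty-second notes: thirty-second rest = 1; dotted quarter rest = 12; dotted quarter note = 12; eighth rest = 4; a full quarter-note triplet (3 notes) (three triplet quarters span one half) = 16; dotted quarter note = 12; dotted quarter = 12; thirty-second = 1; thirty-second note = 1; thirty-second = 1; thirty-second = 1; dotted quarter = 12.
Altogether 1 + 12 + 12 + 4 + 16 + 12 + 12 + 1 + 1 + 1 + 1 + 12 = 85 thirty-second notes.

85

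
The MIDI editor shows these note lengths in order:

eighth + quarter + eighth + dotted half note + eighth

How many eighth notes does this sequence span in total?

Express everything in eighth notes: eighth = 1; quarter = 2; eighth = 1; dotted half note = 6; eighth = 1.
Adding: 1 + 2 + 1 + 6 + 1 = 11 eighth notes.

11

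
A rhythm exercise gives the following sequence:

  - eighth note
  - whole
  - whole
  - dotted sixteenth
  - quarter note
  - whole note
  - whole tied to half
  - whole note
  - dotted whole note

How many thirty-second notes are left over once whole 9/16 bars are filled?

5

One bar of 9/16 = 18 thirty-second notes.
Express everything in thirty-second notes: eighth note = 4; whole = 32; whole = 32; dotted sixteenth = 3; quarter note = 8; whole note = 32; whole tied to half (whole + half) = 48; whole note = 32; dotted whole note = 48.
Adding: 4 + 32 + 32 + 3 + 8 + 32 + 48 + 32 + 48 = 239.
239 ÷ 18 = 13 complete bars with 5 thirty-second notes remaining.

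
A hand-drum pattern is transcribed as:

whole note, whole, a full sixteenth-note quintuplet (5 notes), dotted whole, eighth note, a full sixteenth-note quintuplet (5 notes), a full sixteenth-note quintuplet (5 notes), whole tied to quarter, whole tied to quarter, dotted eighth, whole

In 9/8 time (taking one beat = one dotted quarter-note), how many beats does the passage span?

21.5

One dotted quarter-note beat = 6 sixteenth notes.
Express everything in sixteenth notes: whole note = 16; whole = 16; a full sixteenth-note quintuplet (5 notes) (five quintuplet sixteenths span one quarter) = 4; dotted whole = 24; eighth note = 2; a full sixteenth-note quintuplet (5 notes) (five quintuplet sixteenths span one quarter) = 4; a full sixteenth-note quintuplet (5 notes) (five quintuplet sixteenths span one quarter) = 4; whole tied to quarter (whole + quarter) = 20; whole tied to quarter (whole + quarter) = 20; dotted eighth = 3; whole = 16.
Total: 16 + 16 + 4 + 24 + 2 + 4 + 4 + 20 + 20 + 3 + 16 = 129.
129 ÷ 6 = 21.5 beats.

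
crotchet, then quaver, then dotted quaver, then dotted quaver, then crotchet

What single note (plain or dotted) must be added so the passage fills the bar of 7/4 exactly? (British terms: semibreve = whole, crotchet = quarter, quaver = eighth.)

The bar of 7/4 = 28 sixteenth notes.
Each duration in sixteenth notes: crotchet = 4; quaver = 2; dotted quaver = 3; dotted quaver = 3; crotchet = 4.
Adding: 4 + 2 + 3 + 3 + 4 = 16.
Remaining: 28 − 16 = 12 sixteenth notes, which is a dotted half note.

dotted half note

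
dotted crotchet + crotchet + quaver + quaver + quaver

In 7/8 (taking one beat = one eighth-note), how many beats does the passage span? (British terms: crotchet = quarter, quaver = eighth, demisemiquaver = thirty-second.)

8

One eighth-note beat = 2 sixteenth notes.
In sixteenth notes: dotted crotchet = 6; crotchet = 4; quaver = 2; quaver = 2; quaver = 2.
Adding: 6 + 4 + 2 + 2 + 2 = 16.
16 ÷ 2 = 8 beats.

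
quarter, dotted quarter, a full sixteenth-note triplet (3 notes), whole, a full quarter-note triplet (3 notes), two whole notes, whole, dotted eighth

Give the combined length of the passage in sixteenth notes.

87

Working in sixteenth notes: quarter = 4; dotted quarter = 6; a full sixteenth-note triplet (3 notes) (three triplet sixteenths span one eighth) = 2; whole = 16; a full quarter-note triplet (3 notes) (three triplet quarters span one half) = 8; whole note = 16; whole note = 16; whole = 16; dotted eighth = 3.
Adding: 4 + 6 + 2 + 16 + 8 + 16 + 16 + 16 + 3 = 87 sixteenth notes.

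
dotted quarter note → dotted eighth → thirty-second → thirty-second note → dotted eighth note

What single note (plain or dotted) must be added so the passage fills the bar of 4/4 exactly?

dotted eighth note

The bar of 4/4 = 32 thirty-second notes.
Convert each value to thirty-second notes: dotted quarter note = 12; dotted eighth = 6; thirty-second = 1; thirty-second note = 1; dotted eighth note = 6.
Adding: 12 + 6 + 1 + 1 + 6 = 26.
Remaining: 32 − 26 = 6 thirty-second notes, which is a dotted eighth note.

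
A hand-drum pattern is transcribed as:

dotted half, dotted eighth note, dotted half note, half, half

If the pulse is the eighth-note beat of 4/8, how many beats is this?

One eighth-note beat = 2 sixteenth notes.
Express everything in sixteenth notes: dotted half = 12; dotted eighth note = 3; dotted half note = 12; half = 8; half = 8.
Adding: 12 + 3 + 12 + 8 + 8 = 43.
43 ÷ 2 = 21.5 beats.

21.5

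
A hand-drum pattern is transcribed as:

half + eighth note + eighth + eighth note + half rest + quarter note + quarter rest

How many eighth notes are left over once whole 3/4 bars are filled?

3

One bar of 3/4 = 6 eighth notes.
Each duration in eighth notes: half = 4; eighth note = 1; eighth = 1; eighth note = 1; half rest = 4; quarter note = 2; quarter rest = 2.
Sum: 4 + 1 + 1 + 1 + 4 + 2 + 2 = 15.
15 ÷ 6 = 2 complete bars with 3 eighth notes remaining.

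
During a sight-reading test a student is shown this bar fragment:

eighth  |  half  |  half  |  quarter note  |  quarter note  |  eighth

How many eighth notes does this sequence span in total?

14

Working in eighth notes: eighth = 1; half = 4; half = 4; quarter note = 2; quarter note = 2; eighth = 1.
Altogether 1 + 4 + 4 + 2 + 2 + 1 = 14 eighth notes.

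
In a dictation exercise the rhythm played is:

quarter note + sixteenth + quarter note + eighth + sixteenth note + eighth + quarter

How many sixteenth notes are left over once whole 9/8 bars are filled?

One bar of 9/8 = 18 sixteenth notes.
Working in sixteenth notes: quarter note = 4; sixteenth = 1; quarter note = 4; eighth = 2; sixteenth note = 1; eighth = 2; quarter = 4.
Altogether 4 + 1 + 4 + 2 + 1 + 2 + 4 = 18.
18 ÷ 18 = 1 complete bar with 0 sixteenth notes remaining.

0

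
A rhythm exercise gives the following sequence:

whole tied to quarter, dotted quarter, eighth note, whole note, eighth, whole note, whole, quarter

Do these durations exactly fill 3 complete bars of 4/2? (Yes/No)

No

One bar of 4/2 = 16 eighth notes, so 3 bars = 48.
Each duration in eighth notes: whole tied to quarter (whole + quarter) = 10; dotted quarter = 3; eighth note = 1; whole note = 8; eighth = 1; whole note = 8; whole = 8; quarter = 2.
Adding: 10 + 3 + 1 + 8 + 1 + 8 + 8 + 2 = 41.
41 falls short of 48, so the answer is No.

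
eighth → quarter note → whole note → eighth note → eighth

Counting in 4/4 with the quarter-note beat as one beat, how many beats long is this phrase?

One quarter-note beat = 2 eighth notes.
Working in eighth notes: eighth = 1; quarter note = 2; whole note = 8; eighth note = 1; eighth = 1.
Adding: 1 + 2 + 8 + 1 + 1 = 13.
13 ÷ 2 = 6.5 beats.

6.5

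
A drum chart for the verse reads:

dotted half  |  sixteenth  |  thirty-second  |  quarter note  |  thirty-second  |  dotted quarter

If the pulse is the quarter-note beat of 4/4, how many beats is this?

6

One quarter-note beat = 8 thirty-second notes.
Convert each value to thirty-second notes: dotted half = 24; sixteenth = 2; thirty-second = 1; quarter note = 8; thirty-second = 1; dotted quarter = 12.
Sum: 24 + 2 + 1 + 8 + 1 + 12 = 48.
48 ÷ 8 = 6 beats.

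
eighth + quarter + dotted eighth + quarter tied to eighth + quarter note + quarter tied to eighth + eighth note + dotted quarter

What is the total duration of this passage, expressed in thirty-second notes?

Convert each value to thirty-second notes: eighth = 4; quarter = 8; dotted eighth = 6; quarter tied to eighth (quarter + eighth) = 12; quarter note = 8; quarter tied to eighth (quarter + eighth) = 12; eighth note = 4; dotted quarter = 12.
Adding: 4 + 8 + 6 + 12 + 8 + 12 + 4 + 12 = 66 thirty-second notes.

66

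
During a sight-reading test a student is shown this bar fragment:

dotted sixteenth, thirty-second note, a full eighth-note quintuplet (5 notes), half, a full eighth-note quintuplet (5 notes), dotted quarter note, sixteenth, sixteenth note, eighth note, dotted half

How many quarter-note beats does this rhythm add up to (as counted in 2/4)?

12

One quarter-note beat = 8 thirty-second notes.
Each duration in thirty-second notes: dotted sixteenth = 3; thirty-second note = 1; a full eighth-note quintuplet (5 notes) (five quintuplet eighths span one half) = 16; half = 16; a full eighth-note quintuplet (5 notes) (five quintuplet eighths span one half) = 16; dotted quarter note = 12; sixteenth = 2; sixteenth note = 2; eighth note = 4; dotted half = 24.
Altogether 3 + 1 + 16 + 16 + 16 + 12 + 2 + 2 + 4 + 24 = 96.
96 ÷ 8 = 12 beats.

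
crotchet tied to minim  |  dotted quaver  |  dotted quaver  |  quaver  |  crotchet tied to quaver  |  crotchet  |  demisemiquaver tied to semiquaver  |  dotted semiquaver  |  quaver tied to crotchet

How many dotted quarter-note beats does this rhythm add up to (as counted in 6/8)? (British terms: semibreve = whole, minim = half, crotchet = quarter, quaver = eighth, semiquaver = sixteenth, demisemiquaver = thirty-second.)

6.5

One dotted quarter-note beat = 12 thirty-second notes.
In thirty-second notes: crotchet tied to minim (crotchet + minim) = 24; dotted quaver = 6; dotted quaver = 6; quaver = 4; crotchet tied to quaver (crotchet + quaver) = 12; crotchet = 8; demisemiquaver tied to semiquaver (demisemiquaver + semiquaver) = 3; dotted semiquaver = 3; quaver tied to crotchet (quaver + crotchet) = 12.
Adding: 24 + 6 + 6 + 4 + 12 + 8 + 3 + 3 + 12 = 78.
78 ÷ 12 = 6.5 beats.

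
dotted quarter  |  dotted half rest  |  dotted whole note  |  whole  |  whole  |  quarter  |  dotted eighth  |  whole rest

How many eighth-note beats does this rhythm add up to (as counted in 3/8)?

48.5

One eighth-note beat = 2 sixteenth notes.
Each duration in sixteenth notes: dotted quarter = 6; dotted half rest = 12; dotted whole note = 24; whole = 16; whole = 16; quarter = 4; dotted eighth = 3; whole rest = 16.
Altogether 6 + 12 + 24 + 16 + 16 + 4 + 3 + 16 = 97.
97 ÷ 2 = 48.5 beats.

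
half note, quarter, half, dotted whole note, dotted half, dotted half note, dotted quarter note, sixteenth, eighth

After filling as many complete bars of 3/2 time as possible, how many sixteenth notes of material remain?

One bar of 3/2 = 24 sixteenth notes.
Convert each value to sixteenth notes: half note = 8; quarter = 4; half = 8; dotted whole note = 24; dotted half = 12; dotted half note = 12; dotted quarter note = 6; sixteenth = 1; eighth = 2.
Adding: 8 + 4 + 8 + 24 + 12 + 12 + 6 + 1 + 2 = 77.
77 ÷ 24 = 3 complete bars with 5 sixteenth notes remaining.

5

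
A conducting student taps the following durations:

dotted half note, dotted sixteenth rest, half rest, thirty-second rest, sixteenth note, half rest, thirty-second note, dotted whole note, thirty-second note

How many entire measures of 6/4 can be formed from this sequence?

One bar of 6/4 = 48 thirty-second notes.
In thirty-second notes: dotted half note = 24; dotted sixteenth rest = 3; half rest = 16; thirty-second rest = 1; sixteenth note = 2; half rest = 16; thirty-second note = 1; dotted whole note = 48; thirty-second note = 1.
Total: 24 + 3 + 16 + 1 + 2 + 16 + 1 + 48 + 1 = 112.
112 ÷ 48 = 2 complete bars with 16 left over.

2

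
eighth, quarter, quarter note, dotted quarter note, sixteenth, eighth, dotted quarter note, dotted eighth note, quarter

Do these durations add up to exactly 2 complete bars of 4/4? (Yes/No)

One bar of 4/4 = 16 sixteenth notes, so 2 bars = 32.
Working in sixteenth notes: eighth = 2; quarter = 4; quarter note = 4; dotted quarter note = 6; sixteenth = 1; eighth = 2; dotted quarter note = 6; dotted eighth note = 3; quarter = 4.
Sum: 2 + 4 + 4 + 6 + 1 + 2 + 6 + 3 + 4 = 32.
32 equals 32, so the answer is Yes.

Yes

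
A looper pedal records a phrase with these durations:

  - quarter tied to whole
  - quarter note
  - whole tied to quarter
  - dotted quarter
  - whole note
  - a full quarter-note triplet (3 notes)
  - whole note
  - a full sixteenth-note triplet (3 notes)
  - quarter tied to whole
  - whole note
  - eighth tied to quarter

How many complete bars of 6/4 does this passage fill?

One bar of 6/4 = 12 eighth notes.
Convert each value to eighth notes: quarter tied to whole (quarter + whole) = 10; quarter note = 2; whole tied to quarter (whole + quarter) = 10; dotted quarter = 3; whole note = 8; a full quarter-note triplet (3 notes) (three triplet quarters span one half) = 4; whole note = 8; a full sixteenth-note triplet (3 notes) (three triplet sixteenths span one eighth) = 1; quarter tied to whole (quarter + whole) = 10; whole note = 8; eighth tied to quarter (eighth + quarter) = 3.
Altogether 10 + 2 + 10 + 3 + 8 + 4 + 8 + 1 + 10 + 8 + 3 = 67.
67 ÷ 12 = 5 complete bars with 7 left over.

5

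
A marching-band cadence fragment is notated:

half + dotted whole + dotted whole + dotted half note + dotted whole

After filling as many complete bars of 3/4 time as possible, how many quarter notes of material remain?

2

One bar of 3/4 = 3 quarter notes.
Each duration in quarter notes: half = 2; dotted whole = 6; dotted whole = 6; dotted half note = 3; dotted whole = 6.
Altogether 2 + 6 + 6 + 3 + 6 = 23.
23 ÷ 3 = 7 complete bars with 2 quarter notes remaining.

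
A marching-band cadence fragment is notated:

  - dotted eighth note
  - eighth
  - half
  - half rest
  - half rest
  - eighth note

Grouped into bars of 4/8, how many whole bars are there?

One bar of 4/8 = 8 sixteenth notes.
Convert each value to sixteenth notes: dotted eighth note = 3; eighth = 2; half = 8; half rest = 8; half rest = 8; eighth note = 2.
Adding: 3 + 2 + 8 + 8 + 8 + 2 = 31.
31 ÷ 8 = 3 complete bars with 7 left over.

3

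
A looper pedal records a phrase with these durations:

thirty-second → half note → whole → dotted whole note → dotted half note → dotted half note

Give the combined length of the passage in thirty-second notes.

145

Working in thirty-second notes: thirty-second = 1; half note = 16; whole = 32; dotted whole note = 48; dotted half note = 24; dotted half note = 24.
Adding: 1 + 16 + 32 + 48 + 24 + 24 = 145 thirty-second notes.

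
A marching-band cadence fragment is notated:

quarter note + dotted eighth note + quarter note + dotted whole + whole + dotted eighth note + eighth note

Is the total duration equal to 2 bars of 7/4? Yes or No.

Yes

One bar of 7/4 = 28 sixteenth notes, so 2 bars = 56.
Express everything in sixteenth notes: quarter note = 4; dotted eighth note = 3; quarter note = 4; dotted whole = 24; whole = 16; dotted eighth note = 3; eighth note = 2.
Total: 4 + 3 + 4 + 24 + 16 + 3 + 2 = 56.
56 equals 56, so the answer is Yes.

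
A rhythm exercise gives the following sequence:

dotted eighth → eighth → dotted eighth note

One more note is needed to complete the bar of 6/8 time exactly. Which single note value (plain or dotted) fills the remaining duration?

quarter note

The bar of 6/8 = 12 sixteenth notes.
Express everything in sixteenth notes: dotted eighth = 3; eighth = 2; dotted eighth note = 3.
Altogether 3 + 2 + 3 = 8.
Remaining: 12 − 8 = 4 sixteenth notes, which is a quarter note.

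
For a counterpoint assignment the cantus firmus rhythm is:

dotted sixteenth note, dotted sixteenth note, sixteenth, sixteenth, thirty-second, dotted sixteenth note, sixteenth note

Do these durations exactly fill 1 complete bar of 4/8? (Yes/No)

Yes

One bar of 4/8 = 16 thirty-second notes.
Express everything in thirty-second notes: dotted sixteenth note = 3; dotted sixteenth note = 3; sixteenth = 2; sixteenth = 2; thirty-second = 1; dotted sixteenth note = 3; sixteenth note = 2.
Adding: 3 + 3 + 2 + 2 + 1 + 3 + 2 = 16.
16 equals 16, so the answer is Yes.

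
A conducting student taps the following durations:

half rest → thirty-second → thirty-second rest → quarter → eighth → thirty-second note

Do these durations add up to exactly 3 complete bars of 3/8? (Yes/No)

One bar of 3/8 = 12 thirty-second notes, so 3 bars = 36.
Working in thirty-second notes: half rest = 16; thirty-second = 1; thirty-second rest = 1; quarter = 8; eighth = 4; thirty-second note = 1.
Altogether 16 + 1 + 1 + 8 + 4 + 1 = 31.
31 falls short of 36, so the answer is No.

No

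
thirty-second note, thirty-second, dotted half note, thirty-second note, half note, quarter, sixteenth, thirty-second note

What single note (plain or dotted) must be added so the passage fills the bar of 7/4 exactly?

sixteenth note

The bar of 7/4 = 56 thirty-second notes.
Each duration in thirty-second notes: thirty-second note = 1; thirty-second = 1; dotted half note = 24; thirty-second note = 1; half note = 16; quarter = 8; sixteenth = 2; thirty-second note = 1.
Altogether 1 + 1 + 24 + 1 + 16 + 8 + 2 + 1 = 54.
Remaining: 56 − 54 = 2 thirty-second notes, which is a sixteenth note.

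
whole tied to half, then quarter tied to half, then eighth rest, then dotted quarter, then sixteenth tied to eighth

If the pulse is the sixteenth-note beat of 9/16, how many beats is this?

One sixteenth-note beat = 2 thirty-second notes.
Each duration in thirty-second notes: whole tied to half (whole + half) = 48; quarter tied to half (quarter + half) = 24; eighth rest = 4; dotted quarter = 12; sixteenth tied to eighth (sixteenth + eighth) = 6.
Sum: 48 + 24 + 4 + 12 + 6 = 94.
94 ÷ 2 = 47 beats.

47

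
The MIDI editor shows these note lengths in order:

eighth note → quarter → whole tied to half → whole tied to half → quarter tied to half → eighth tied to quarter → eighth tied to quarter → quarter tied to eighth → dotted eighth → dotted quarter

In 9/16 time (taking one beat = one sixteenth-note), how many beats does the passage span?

One sixteenth-note beat = 2 thirty-second notes.
Express everything in thirty-second notes: eighth note = 4; quarter = 8; whole tied to half (whole + half) = 48; whole tied to half (whole + half) = 48; quarter tied to half (quarter + half) = 24; eighth tied to quarter (eighth + quarter) = 12; eighth tied to quarter (eighth + quarter) = 12; quarter tied to eighth (quarter + eighth) = 12; dotted eighth = 6; dotted quarter = 12.
Sum: 4 + 8 + 48 + 48 + 24 + 12 + 12 + 12 + 6 + 12 = 186.
186 ÷ 2 = 93 beats.

93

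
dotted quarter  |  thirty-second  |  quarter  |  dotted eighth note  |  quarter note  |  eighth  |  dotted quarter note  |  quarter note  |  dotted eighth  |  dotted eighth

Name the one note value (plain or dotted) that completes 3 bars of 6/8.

3 bars of 6/8 = 72 thirty-second notes.
Convert each value to thirty-second notes: dotted quarter = 12; thirty-second = 1; quarter = 8; dotted eighth note = 6; quarter note = 8; eighth = 4; dotted quarter note = 12; quarter note = 8; dotted eighth = 6; dotted eighth = 6.
Total: 12 + 1 + 8 + 6 + 8 + 4 + 12 + 8 + 6 + 6 = 71.
Remaining: 72 − 71 = 1 thirty-second note, which is a thirty-second note.

thirty-second note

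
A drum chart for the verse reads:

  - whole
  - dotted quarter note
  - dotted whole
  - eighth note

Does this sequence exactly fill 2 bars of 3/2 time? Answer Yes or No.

Yes

One bar of 3/2 = 12 eighth notes, so 2 bars = 24.
Convert each value to eighth notes: whole = 8; dotted quarter note = 3; dotted whole = 12; eighth note = 1.
Adding: 8 + 3 + 12 + 1 = 24.
24 equals 24, so the answer is Yes.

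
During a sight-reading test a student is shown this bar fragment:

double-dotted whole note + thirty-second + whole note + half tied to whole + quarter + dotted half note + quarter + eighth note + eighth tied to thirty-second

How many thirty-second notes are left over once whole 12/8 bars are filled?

One bar of 12/8 = 48 thirty-second notes.
Each duration in thirty-second notes: double-dotted whole note = 56; thirty-second = 1; whole note = 32; half tied to whole (half + whole) = 48; quarter = 8; dotted half note = 24; quarter = 8; eighth note = 4; eighth tied to thirty-second (eighth + thirty-second) = 5.
Sum: 56 + 1 + 32 + 48 + 8 + 24 + 8 + 4 + 5 = 186.
186 ÷ 48 = 3 complete bars with 42 thirty-second notes remaining.

42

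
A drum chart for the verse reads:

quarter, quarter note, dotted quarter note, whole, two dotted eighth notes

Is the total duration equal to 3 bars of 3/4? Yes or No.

One bar of 3/4 = 12 sixteenth notes, so 3 bars = 36.
Convert each value to sixteenth notes: quarter = 4; quarter note = 4; dotted quarter note = 6; whole = 16; dotted eighth note = 3; dotted eighth note = 3.
Total: 4 + 4 + 6 + 16 + 3 + 3 = 36.
36 equals 36, so the answer is Yes.

Yes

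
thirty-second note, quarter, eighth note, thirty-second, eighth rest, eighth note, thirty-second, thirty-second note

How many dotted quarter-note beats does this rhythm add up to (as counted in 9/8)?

One dotted quarter-note beat = 12 thirty-second notes.
In thirty-second notes: thirty-second note = 1; quarter = 8; eighth note = 4; thirty-second = 1; eighth rest = 4; eighth note = 4; thirty-second = 1; thirty-second note = 1.
Adding: 1 + 8 + 4 + 1 + 4 + 4 + 1 + 1 = 24.
24 ÷ 12 = 2 beats.

2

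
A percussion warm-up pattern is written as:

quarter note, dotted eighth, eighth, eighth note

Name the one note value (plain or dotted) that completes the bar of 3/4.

The bar of 3/4 = 12 sixteenth notes.
Express everything in sixteenth notes: quarter note = 4; dotted eighth = 3; eighth = 2; eighth note = 2.
Altogether 4 + 3 + 2 + 2 = 11.
Remaining: 12 − 11 = 1 sixteenth note, which is a sixteenth note.

sixteenth note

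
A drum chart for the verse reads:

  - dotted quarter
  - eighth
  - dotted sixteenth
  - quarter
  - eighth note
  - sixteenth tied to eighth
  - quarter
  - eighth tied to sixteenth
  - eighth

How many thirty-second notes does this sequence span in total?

In thirty-second notes: dotted quarter = 12; eighth = 4; dotted sixteenth = 3; quarter = 8; eighth note = 4; sixteenth tied to eighth (sixteenth + eighth) = 6; quarter = 8; eighth tied to sixteenth (eighth + sixteenth) = 6; eighth = 4.
Adding: 12 + 4 + 3 + 8 + 4 + 6 + 8 + 6 + 4 = 55 thirty-second notes.

55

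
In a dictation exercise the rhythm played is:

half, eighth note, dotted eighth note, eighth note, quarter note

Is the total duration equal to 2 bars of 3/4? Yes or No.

No

One bar of 3/4 = 12 sixteenth notes, so 2 bars = 24.
Each duration in sixteenth notes: half = 8; eighth note = 2; dotted eighth note = 3; eighth note = 2; quarter note = 4.
Sum: 8 + 2 + 3 + 2 + 4 = 19.
19 falls short of 24, so the answer is No.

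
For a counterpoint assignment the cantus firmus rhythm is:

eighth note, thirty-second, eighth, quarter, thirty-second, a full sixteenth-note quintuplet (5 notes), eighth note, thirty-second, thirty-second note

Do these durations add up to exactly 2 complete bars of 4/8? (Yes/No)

Yes

One bar of 4/8 = 16 thirty-second notes, so 2 bars = 32.
Convert each value to thirty-second notes: eighth note = 4; thirty-second = 1; eighth = 4; quarter = 8; thirty-second = 1; a full sixteenth-note quintuplet (5 notes) (five quintuplet sixteenths span one quarter) = 8; eighth note = 4; thirty-second = 1; thirty-second note = 1.
Adding: 4 + 1 + 4 + 8 + 1 + 8 + 4 + 1 + 1 = 32.
32 equals 32, so the answer is Yes.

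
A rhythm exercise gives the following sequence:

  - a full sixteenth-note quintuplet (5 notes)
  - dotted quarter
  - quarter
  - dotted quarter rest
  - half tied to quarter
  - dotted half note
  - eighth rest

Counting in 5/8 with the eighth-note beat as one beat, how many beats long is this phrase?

23

One eighth-note beat = 2 sixteenth notes.
Convert each value to sixteenth notes: a full sixteenth-note quintuplet (5 notes) (five quintuplet sixteenths span one quarter) = 4; dotted quarter = 6; quarter = 4; dotted quarter rest = 6; half tied to quarter (half + quarter) = 12; dotted half note = 12; eighth rest = 2.
Total: 4 + 6 + 4 + 6 + 12 + 12 + 2 = 46.
46 ÷ 2 = 23 beats.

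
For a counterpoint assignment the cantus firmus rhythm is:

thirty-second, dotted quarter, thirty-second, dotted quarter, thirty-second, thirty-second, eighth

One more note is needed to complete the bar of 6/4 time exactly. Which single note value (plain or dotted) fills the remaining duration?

half note

The bar of 6/4 = 48 thirty-second notes.
Convert each value to thirty-second notes: thirty-second = 1; dotted quarter = 12; thirty-second = 1; dotted quarter = 12; thirty-second = 1; thirty-second = 1; eighth = 4.
Sum: 1 + 12 + 1 + 12 + 1 + 1 + 4 = 32.
Remaining: 48 − 32 = 16 thirty-second notes, which is a half note.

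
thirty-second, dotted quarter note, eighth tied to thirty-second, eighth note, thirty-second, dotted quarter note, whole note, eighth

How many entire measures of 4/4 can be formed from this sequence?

One bar of 4/4 = 32 thirty-second notes.
Express everything in thirty-second notes: thirty-second = 1; dotted quarter note = 12; eighth tied to thirty-second (eighth + thirty-second) = 5; eighth note = 4; thirty-second = 1; dotted quarter note = 12; whole note = 32; eighth = 4.
Sum: 1 + 12 + 5 + 4 + 1 + 12 + 32 + 4 = 71.
71 ÷ 32 = 2 complete bars with 7 left over.

2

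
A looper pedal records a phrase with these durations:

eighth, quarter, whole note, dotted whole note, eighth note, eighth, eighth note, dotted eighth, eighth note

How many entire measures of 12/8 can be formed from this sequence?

One bar of 12/8 = 24 sixteenth notes.
Convert each value to sixteenth notes: eighth = 2; quarter = 4; whole note = 16; dotted whole note = 24; eighth note = 2; eighth = 2; eighth note = 2; dotted eighth = 3; eighth note = 2.
Sum: 2 + 4 + 16 + 24 + 2 + 2 + 2 + 3 + 2 = 57.
57 ÷ 24 = 2 complete bars with 9 left over.

2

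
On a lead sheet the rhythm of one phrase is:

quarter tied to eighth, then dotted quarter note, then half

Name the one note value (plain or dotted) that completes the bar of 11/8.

eighth note

The bar of 11/8 = 11 eighth notes.
Convert each value to eighth notes: quarter tied to eighth (quarter + eighth) = 3; dotted quarter note = 3; half = 4.
Altogether 3 + 3 + 4 = 10.
Remaining: 11 − 10 = 1 eighth note, which is a eighth note.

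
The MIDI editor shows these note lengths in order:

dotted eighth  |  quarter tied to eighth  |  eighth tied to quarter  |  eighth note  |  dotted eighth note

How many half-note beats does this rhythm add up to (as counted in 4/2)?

One half-note beat = 8 sixteenth notes.
Express everything in sixteenth notes: dotted eighth = 3; quarter tied to eighth (quarter + eighth) = 6; eighth tied to quarter (eighth + quarter) = 6; eighth note = 2; dotted eighth note = 3.
Sum: 3 + 6 + 6 + 2 + 3 = 20.
20 ÷ 8 = 2.5 beats.

2.5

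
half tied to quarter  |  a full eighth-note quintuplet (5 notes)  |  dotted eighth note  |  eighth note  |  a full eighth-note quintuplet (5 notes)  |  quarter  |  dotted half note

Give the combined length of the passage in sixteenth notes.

Each duration in sixteenth notes: half tied to quarter (half + quarter) = 12; a full eighth-note quintuplet (5 notes) (five quintuplet eighths span one half) = 8; dotted eighth note = 3; eighth note = 2; a full eighth-note quintuplet (5 notes) (five quintuplet eighths span one half) = 8; quarter = 4; dotted half note = 12.
Sum: 12 + 8 + 3 + 2 + 8 + 4 + 12 = 49 sixteenth notes.

49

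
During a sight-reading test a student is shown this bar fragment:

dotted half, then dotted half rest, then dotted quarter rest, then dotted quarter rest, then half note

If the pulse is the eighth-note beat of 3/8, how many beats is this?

22

One eighth-note beat = 2 sixteenth notes.
Each duration in sixteenth notes: dotted half = 12; dotted half rest = 12; dotted quarter rest = 6; dotted quarter rest = 6; half note = 8.
Sum: 12 + 12 + 6 + 6 + 8 = 44.
44 ÷ 2 = 22 beats.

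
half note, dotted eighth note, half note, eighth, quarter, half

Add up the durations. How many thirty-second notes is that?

Each duration in thirty-second notes: half note = 16; dotted eighth note = 6; half note = 16; eighth = 4; quarter = 8; half = 16.
Sum: 16 + 6 + 16 + 4 + 8 + 16 = 66 thirty-second notes.

66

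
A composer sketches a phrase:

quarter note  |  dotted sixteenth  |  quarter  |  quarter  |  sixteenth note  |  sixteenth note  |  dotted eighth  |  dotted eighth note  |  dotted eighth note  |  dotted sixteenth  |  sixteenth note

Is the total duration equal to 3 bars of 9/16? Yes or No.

Yes

One bar of 9/16 = 18 thirty-second notes, so 3 bars = 54.
In thirty-second notes: quarter note = 8; dotted sixteenth = 3; quarter = 8; quarter = 8; sixteenth note = 2; sixteenth note = 2; dotted eighth = 6; dotted eighth note = 6; dotted eighth note = 6; dotted sixteenth = 3; sixteenth note = 2.
Altogether 8 + 3 + 8 + 8 + 2 + 2 + 6 + 6 + 6 + 3 + 2 = 54.
54 equals 54, so the answer is Yes.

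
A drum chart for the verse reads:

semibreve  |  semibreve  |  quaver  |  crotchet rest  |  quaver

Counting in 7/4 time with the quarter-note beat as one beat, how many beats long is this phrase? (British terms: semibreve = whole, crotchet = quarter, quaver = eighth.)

One quarter-note beat = 2 eighth notes.
Convert each value to eighth notes: semibreve = 8; semibreve = 8; quaver = 1; crotchet rest = 2; quaver = 1.
Total: 8 + 8 + 1 + 2 + 1 = 20.
20 ÷ 2 = 10 beats.

10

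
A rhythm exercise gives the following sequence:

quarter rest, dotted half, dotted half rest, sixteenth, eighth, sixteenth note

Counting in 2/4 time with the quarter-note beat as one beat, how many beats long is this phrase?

8

One quarter-note beat = 4 sixteenth notes.
Each duration in sixteenth notes: quarter rest = 4; dotted half = 12; dotted half rest = 12; sixteenth = 1; eighth = 2; sixteenth note = 1.
Adding: 4 + 12 + 12 + 1 + 2 + 1 = 32.
32 ÷ 4 = 8 beats.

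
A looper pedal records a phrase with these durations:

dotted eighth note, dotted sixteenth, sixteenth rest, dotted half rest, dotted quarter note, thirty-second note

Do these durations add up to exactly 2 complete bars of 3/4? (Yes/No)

One bar of 3/4 = 24 thirty-second notes, so 2 bars = 48.
Express everything in thirty-second notes: dotted eighth note = 6; dotted sixteenth = 3; sixteenth rest = 2; dotted half rest = 24; dotted quarter note = 12; thirty-second note = 1.
Sum: 6 + 3 + 2 + 24 + 12 + 1 = 48.
48 equals 48, so the answer is Yes.

Yes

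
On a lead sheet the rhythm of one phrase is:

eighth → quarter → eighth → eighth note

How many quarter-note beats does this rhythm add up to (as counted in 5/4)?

One quarter-note beat = 2 eighth notes.
Express everything in eighth notes: eighth = 1; quarter = 2; eighth = 1; eighth note = 1.
Sum: 1 + 2 + 1 + 1 = 5.
5 ÷ 2 = 2.5 beats.

2.5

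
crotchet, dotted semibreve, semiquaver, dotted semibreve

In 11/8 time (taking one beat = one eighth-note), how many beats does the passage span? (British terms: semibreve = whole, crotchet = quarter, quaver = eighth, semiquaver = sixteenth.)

26.5

One eighth-note beat = 2 sixteenth notes.
Each duration in sixteenth notes: crotchet = 4; dotted semibreve = 24; semiquaver = 1; dotted semibreve = 24.
Sum: 4 + 24 + 1 + 24 = 53.
53 ÷ 2 = 26.5 beats.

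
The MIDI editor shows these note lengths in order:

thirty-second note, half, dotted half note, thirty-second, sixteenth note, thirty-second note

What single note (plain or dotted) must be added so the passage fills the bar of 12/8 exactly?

The bar of 12/8 = 48 thirty-second notes.
In thirty-second notes: thirty-second note = 1; half = 16; dotted half note = 24; thirty-second = 1; sixteenth note = 2; thirty-second note = 1.
Sum: 1 + 16 + 24 + 1 + 2 + 1 = 45.
Remaining: 48 − 45 = 3 thirty-second notes, which is a dotted sixteenth note.

dotted sixteenth note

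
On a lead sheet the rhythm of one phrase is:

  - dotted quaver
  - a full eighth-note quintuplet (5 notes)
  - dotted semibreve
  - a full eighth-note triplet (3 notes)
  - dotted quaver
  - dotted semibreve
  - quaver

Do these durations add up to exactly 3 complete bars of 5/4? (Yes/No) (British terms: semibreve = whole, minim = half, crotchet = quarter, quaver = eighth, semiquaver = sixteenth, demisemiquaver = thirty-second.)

No

One bar of 5/4 = 20 sixteenth notes, so 3 bars = 60.
Convert each value to sixteenth notes: dotted quaver = 3; a full eighth-note quintuplet (5 notes) (five quintuplet eighths span one half) = 8; dotted semibreve = 24; a full eighth-note triplet (3 notes) (three triplet eighths span one quarter) = 4; dotted quaver = 3; dotted semibreve = 24; quaver = 2.
Total: 3 + 8 + 24 + 4 + 3 + 24 + 2 = 68.
68 exceeds 60, so the answer is No.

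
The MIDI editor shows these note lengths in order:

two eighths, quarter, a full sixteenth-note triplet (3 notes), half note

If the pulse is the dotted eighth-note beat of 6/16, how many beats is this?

One dotted eighth-note beat = 3 sixteenth notes.
Express everything in sixteenth notes: eighth = 2; eighth = 2; quarter = 4; a full sixteenth-note triplet (3 notes) (three triplet sixteenths span one eighth) = 2; half note = 8.
Altogether 2 + 2 + 4 + 2 + 8 = 18.
18 ÷ 3 = 6 beats.

6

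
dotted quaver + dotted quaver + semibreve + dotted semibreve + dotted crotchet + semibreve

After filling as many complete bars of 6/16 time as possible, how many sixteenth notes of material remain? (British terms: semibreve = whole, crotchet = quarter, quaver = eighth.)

One bar of 6/16 = 6 sixteenth notes.
Convert each value to sixteenth notes: dotted quaver = 3; dotted quaver = 3; semibreve = 16; dotted semibreve = 24; dotted crotchet = 6; semibreve = 16.
Sum: 3 + 3 + 16 + 24 + 6 + 16 = 68.
68 ÷ 6 = 11 complete bars with 2 sixteenth notes remaining.

2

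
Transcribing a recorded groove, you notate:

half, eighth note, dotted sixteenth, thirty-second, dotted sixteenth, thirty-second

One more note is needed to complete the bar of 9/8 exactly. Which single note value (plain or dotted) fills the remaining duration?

The bar of 9/8 = 36 thirty-second notes.
In thirty-second notes: half = 16; eighth note = 4; dotted sixteenth = 3; thirty-second = 1; dotted sixteenth = 3; thirty-second = 1.
Sum: 16 + 4 + 3 + 1 + 3 + 1 = 28.
Remaining: 36 − 28 = 8 thirty-second notes, which is a quarter note.

quarter note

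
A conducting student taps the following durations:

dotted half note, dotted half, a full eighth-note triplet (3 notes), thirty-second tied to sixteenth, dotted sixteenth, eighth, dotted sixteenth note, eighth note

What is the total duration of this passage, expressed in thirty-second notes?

Convert each value to thirty-second notes: dotted half note = 24; dotted half = 24; a full eighth-note triplet (3 notes) (three triplet eighths span one quarter) = 8; thirty-second tied to sixteenth (thirty-second + sixteenth) = 3; dotted sixteenth = 3; eighth = 4; dotted sixteenth note = 3; eighth note = 4.
Adding: 24 + 24 + 8 + 3 + 3 + 4 + 3 + 4 = 73 thirty-second notes.

73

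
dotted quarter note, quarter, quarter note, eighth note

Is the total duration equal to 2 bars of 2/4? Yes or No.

Yes

One bar of 2/4 = 4 eighth notes, so 2 bars = 8.
Convert each value to eighth notes: dotted quarter note = 3; quarter = 2; quarter note = 2; eighth note = 1.
Adding: 3 + 2 + 2 + 1 = 8.
8 equals 8, so the answer is Yes.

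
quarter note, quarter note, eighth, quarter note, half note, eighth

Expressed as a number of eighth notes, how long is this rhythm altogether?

12

Each duration in eighth notes: quarter note = 2; quarter note = 2; eighth = 1; quarter note = 2; half note = 4; eighth = 1.
Sum: 2 + 2 + 1 + 2 + 4 + 1 = 12 eighth notes.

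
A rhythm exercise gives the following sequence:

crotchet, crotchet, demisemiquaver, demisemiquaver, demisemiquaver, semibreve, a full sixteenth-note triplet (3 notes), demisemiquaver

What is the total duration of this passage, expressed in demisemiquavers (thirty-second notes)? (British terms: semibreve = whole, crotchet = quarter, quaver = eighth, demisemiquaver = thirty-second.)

In thirty-second notes: crotchet = 8; crotchet = 8; demisemiquaver = 1; demisemiquaver = 1; demisemiquaver = 1; semibreve = 32; a full sixteenth-note triplet (3 notes) (three triplet sixteenths span one eighth) = 4; demisemiquaver = 1.
Adding: 8 + 8 + 1 + 1 + 1 + 32 + 4 + 1 = 56 thirty-second notes.

56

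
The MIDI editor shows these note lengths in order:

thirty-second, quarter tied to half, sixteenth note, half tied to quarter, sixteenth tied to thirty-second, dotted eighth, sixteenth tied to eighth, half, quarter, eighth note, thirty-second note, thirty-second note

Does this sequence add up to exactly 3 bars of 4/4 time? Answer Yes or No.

One bar of 4/4 = 32 thirty-second notes, so 3 bars = 96.
In thirty-second notes: thirty-second = 1; quarter tied to half (quarter + half) = 24; sixteenth note = 2; half tied to quarter (half + quarter) = 24; sixteenth tied to thirty-second (sixteenth + thirty-second) = 3; dotted eighth = 6; sixteenth tied to eighth (sixteenth + eighth) = 6; half = 16; quarter = 8; eighth note = 4; thirty-second note = 1; thirty-second note = 1.
Adding: 1 + 24 + 2 + 24 + 3 + 6 + 6 + 16 + 8 + 4 + 1 + 1 = 96.
96 equals 96, so the answer is Yes.

Yes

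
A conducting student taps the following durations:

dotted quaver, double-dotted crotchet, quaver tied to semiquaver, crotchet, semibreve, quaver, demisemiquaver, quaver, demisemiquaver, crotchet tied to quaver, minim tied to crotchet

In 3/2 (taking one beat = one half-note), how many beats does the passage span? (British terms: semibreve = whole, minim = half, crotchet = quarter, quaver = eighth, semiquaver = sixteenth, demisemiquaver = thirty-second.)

One half-note beat = 16 thirty-second notes.
Express everything in thirty-second notes: dotted quaver = 6; double-dotted crotchet = 14; quaver tied to semiquaver (quaver + semiquaver) = 6; crotchet = 8; semibreve = 32; quaver = 4; demisemiquaver = 1; quaver = 4; demisemiquaver = 1; crotchet tied to quaver (crotchet + quaver) = 12; minim tied to crotchet (minim + crotchet) = 24.
Total: 6 + 14 + 6 + 8 + 32 + 4 + 1 + 4 + 1 + 12 + 24 = 112.
112 ÷ 16 = 7 beats.

7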